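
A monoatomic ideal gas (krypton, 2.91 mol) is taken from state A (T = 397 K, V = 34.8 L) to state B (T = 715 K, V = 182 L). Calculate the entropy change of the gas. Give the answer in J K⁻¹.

ΔS = 61.4 J/K

Entropy is a state function: ΔS = nC_V ln(T₂/T₁) + nR ln(V₂/V₁), with C_V = 3R/2 = 12.47 J mol⁻¹ K⁻¹ for a monoatomic ideal gas.
ΔS = 2.91 × [12.47 × ln(715/397) + 8.314 × ln(182/34.8)] = 61.4 J/K.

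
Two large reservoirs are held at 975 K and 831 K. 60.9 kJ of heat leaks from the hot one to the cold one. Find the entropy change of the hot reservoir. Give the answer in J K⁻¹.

The hot reservoir loses heat Q, so ΔS_hot = −Q/T_H = −60900/975 = -62.5 J/K.

ΔS_hot = -62.5 J/K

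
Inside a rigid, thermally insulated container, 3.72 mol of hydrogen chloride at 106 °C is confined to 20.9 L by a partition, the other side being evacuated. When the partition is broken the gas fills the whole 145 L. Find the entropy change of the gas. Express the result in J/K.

ΔS_gas = 59.9 J/K

No heat is exchanged and no work is done, so the ideal-gas temperature stays constant.
Entropy is a state function; using a reversible isothermal path, ΔS_gas = nR ln(V₂/V₁) = 3.72 × 8.314 × ln(145/20.9) = 59.9 J/K.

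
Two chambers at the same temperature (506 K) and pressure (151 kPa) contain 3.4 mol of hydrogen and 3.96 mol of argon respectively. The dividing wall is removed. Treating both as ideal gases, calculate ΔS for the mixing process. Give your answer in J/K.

Mole fractions: x_A = 3.4/7.36 = 0.462, x_B = 0.538.
ΔS_mix = −R(n_A ln x_A + n_B ln x_B) = −8.314 × (3.4 ln 0.462 + 3.96 ln 0.538) = 42.2 J/K.

ΔS_mix = 42.2 J/K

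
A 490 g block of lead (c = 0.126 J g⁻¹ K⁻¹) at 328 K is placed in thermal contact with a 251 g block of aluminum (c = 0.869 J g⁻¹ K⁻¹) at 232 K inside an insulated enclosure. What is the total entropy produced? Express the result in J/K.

ΔS_total = 3.07 J/K

Energy balance: T_f = (m₁c₁T₁ + m₂c₂T₂)/(m₁c₁ + m₂c₂) = 253.18 K.
ΔS₁ = m₁c₁ ln(T_f/T₁) = 61.74 × ln(253.18/328) = -15.986 J/K.
ΔS₂ = m₂c₂ ln(T_f/T₂) = 218.119 × ln(253.18/232) = 19.054 J/K.
ΔS_total = -15.986 + 19.054 = 3.07 J/K.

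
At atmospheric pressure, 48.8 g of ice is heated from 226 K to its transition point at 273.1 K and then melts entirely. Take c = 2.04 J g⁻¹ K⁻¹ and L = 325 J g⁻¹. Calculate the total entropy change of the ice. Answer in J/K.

ΔS = 76.9 J/K

Warming step: ΔS₁ = m c ln(T_tr/T_i) = 48.8 × 2.04 × ln(273.1/226) = 18.85 J/K.
Phase change: ΔS₂ = +mL/T_tr = 48.8 × 325 / 273.1 = 58.07 J/K.
ΔS_total = (18.85) + (58.07) = 76.9 J/K.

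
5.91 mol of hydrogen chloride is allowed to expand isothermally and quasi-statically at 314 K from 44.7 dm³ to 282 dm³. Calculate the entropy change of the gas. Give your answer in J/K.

ΔS_gas = 90.5 J/K

For an isothermal ideal gas ΔS_gas = nR ln(V₂/V₁) = 5.91 × 8.314 × ln(282/44.7) = 90.5 J/K.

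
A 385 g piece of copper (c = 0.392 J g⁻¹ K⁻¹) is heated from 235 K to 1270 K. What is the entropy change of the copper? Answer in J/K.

ΔS = 255 J/K

ΔS = ∫dQ_rev/T = m c ln(T₂/T₁) = 385 × 0.392 × ln(1270/235) = 255 J/K.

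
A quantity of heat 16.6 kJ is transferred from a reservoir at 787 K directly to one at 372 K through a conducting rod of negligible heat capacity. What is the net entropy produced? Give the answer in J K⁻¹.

ΔS_hot = −Q/T_H = −16600/787 = -21.09 J/K and ΔS_cold = +Q/T_C = 16600/372 = 44.62 J/K.
ΔS_total = -21.09 + 44.62 = 23.5 J/K, positive as the second law requires.

ΔS_total = 23.5 J/K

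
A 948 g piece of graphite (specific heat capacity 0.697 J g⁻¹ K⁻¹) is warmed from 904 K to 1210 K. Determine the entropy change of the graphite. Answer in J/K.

ΔS = ∫dQ_rev/T = m c ln(T₂/T₁) = 948 × 0.697 × ln(1210/904) = 193 J/K.

ΔS = 193 J/K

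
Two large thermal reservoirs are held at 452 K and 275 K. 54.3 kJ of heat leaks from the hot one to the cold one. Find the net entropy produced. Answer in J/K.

ΔS_total = 77.3 J/K

ΔS_hot = −Q/T_H = −54300/452 = -120.13 J/K and ΔS_cold = +Q/T_C = 54300/275 = 197.45 J/K.
ΔS_total = -120.13 + 197.45 = 77.3 J/K, positive as the second law requires.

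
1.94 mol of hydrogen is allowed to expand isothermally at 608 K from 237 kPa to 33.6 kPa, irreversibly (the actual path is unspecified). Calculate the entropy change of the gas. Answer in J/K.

ΔS_gas = 31.5 J/K

Entropy is a state function, so ΔS_gas depends only on the end states.
For an isothermal ideal gas ΔS_gas = nR ln(P₁/P₂) = 1.94 × 8.314 × ln(237/33.6) = 31.5 J/K.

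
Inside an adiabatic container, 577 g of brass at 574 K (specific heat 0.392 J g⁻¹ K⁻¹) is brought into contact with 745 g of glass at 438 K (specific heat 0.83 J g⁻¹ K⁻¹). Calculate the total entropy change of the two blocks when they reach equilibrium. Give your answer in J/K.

ΔS_total = 6.3 J/K

Energy balance: T_f = (m₁c₁T₁ + m₂c₂T₂)/(m₁c₁ + m₂c₂) = 474.42 K.
ΔS₁ = m₁c₁ ln(T_f/T₁) = 226.184 × ln(474.42/574) = -43.09 J/K.
ΔS₂ = m₂c₂ ln(T_f/T₂) = 618.35 × ln(474.42/438) = 49.39 J/K.
ΔS_total = -43.09 + 49.39 = 6.3 J/K.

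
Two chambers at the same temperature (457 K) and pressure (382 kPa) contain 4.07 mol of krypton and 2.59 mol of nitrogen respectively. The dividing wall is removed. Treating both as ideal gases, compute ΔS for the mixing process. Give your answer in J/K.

Mole fractions: x_A = 4.07/6.66 = 0.611, x_B = 0.389.
ΔS_mix = −R(n_A ln x_A + n_B ln x_B) = −8.314 × (4.07 ln 0.611 + 2.59 ln 0.389) = 37 J/K.

ΔS_mix = 37 J/K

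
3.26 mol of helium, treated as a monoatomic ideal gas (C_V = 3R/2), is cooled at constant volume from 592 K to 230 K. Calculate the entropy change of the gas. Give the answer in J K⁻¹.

ΔS = -38.4 J/K

At constant volume, ΔS = nC_V ln(T₂/T₁) with C_V = 3R/2 = 12.47 J mol⁻¹ K⁻¹.
ΔS = 3.26 × 12.47 × ln(230/592) = -38.4 J/K.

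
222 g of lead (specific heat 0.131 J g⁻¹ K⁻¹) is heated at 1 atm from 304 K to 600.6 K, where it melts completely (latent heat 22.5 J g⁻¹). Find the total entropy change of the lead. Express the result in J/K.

ΔS = 28.1 J/K

Warming step: ΔS₁ = m c ln(T_tr/T_i) = 222 × 0.131 × ln(600.6/304) = 19.8 J/K.
Phase change: ΔS₂ = +mL/T_tr = 222 × 22.5 / 600.6 = 8.317 J/K.
ΔS_total = (19.8) + (8.317) = 28.1 J/K.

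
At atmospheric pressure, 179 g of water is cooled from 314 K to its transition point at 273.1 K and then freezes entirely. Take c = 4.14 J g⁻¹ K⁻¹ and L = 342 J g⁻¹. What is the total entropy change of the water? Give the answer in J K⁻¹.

ΔS = -328 J/K

Cooling step: ΔS₁ = m c ln(T_tr/T_i) = 179 × 4.14 × ln(273.1/314) = -103.4 J/K.
Phase change: ΔS₂ = −mL/T_tr = −179 × 342 / 273.1 = -224.2 J/K.
ΔS_total = (-103.4) + (-224.2) = -328 J/K.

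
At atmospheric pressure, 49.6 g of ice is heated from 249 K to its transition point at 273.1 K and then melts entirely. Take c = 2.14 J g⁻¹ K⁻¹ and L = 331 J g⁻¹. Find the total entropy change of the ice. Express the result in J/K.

Warming step: ΔS₁ = m c ln(T_tr/T_i) = 49.6 × 2.14 × ln(273.1/249) = 9.806 J/K.
Phase change: ΔS₂ = +mL/T_tr = 49.6 × 331 / 273.1 = 60.12 J/K.
ΔS_total = (9.806) + (60.12) = 69.9 J/K.

ΔS = 69.9 J/K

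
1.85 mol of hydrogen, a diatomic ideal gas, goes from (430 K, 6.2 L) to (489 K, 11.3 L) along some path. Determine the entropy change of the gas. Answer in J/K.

ΔS = 14.2 J/K

Entropy is a state function: ΔS = nC_V ln(T₂/T₁) + nR ln(V₂/V₁), with C_V = 5R/2 = 20.79 J mol⁻¹ K⁻¹ for a diatomic ideal gas.
ΔS = 1.85 × [20.79 × ln(489/430) + 8.314 × ln(11.3/6.2)] = 14.2 J/K.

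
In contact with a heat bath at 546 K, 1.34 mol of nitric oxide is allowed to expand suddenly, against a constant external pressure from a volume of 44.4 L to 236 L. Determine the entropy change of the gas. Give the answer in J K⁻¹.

ΔS_gas = 18.6 J/K

Entropy is a state function, so ΔS_gas depends only on the end states.
For an isothermal ideal gas ΔS_gas = nR ln(V₂/V₁) = 1.34 × 8.314 × ln(236/44.4) = 18.6 J/K.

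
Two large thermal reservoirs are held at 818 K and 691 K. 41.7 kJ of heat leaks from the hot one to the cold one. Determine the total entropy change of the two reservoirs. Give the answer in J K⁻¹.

ΔS_hot = −Q/T_H = −41700/818 = -50.98 J/K and ΔS_cold = +Q/T_C = 41700/691 = 60.35 J/K.
ΔS_total = -50.98 + 60.35 = 9.37 J/K, positive as the second law requires.

ΔS_total = 9.37 J/K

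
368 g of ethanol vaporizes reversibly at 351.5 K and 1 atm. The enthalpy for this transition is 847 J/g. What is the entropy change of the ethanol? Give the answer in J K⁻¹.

ΔS = 887 J/K

Heat absorbed by the substance: Q = mL = 368 × 847 = 311696 J.
At constant T, ΔS = Q_rev/T = 311696 / 351.5 = 887 J/K.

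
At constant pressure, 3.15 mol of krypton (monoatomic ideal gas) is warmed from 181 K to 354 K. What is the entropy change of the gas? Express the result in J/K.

ΔS = 43.9 J/K

At constant pressure, ΔS = nC_p ln(T₂/T₁) with C_p = 5R/2 = 20.79 J mol⁻¹ K⁻¹.
ΔS = 3.15 × 20.79 × ln(354/181) = 43.9 J/K.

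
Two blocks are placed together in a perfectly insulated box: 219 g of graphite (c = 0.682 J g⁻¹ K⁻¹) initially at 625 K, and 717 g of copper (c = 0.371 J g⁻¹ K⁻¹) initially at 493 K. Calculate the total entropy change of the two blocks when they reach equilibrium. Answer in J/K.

ΔS_total = 2.75 J/K

Energy balance: T_f = (m₁c₁T₁ + m₂c₂T₂)/(m₁c₁ + m₂c₂) = 540.46 K.
ΔS₁ = m₁c₁ ln(T_f/T₁) = 149.358 × ln(540.46/625) = -21.7 J/K.
ΔS₂ = m₂c₂ ln(T_f/T₂) = 266.007 × ln(540.46/493) = 24.45 J/K.
ΔS_total = -21.7 + 24.45 = 2.75 J/K.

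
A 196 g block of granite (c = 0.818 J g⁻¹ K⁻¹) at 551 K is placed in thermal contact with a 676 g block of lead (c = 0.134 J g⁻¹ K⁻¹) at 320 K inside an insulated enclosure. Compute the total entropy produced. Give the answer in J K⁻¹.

ΔS_total = 8.05 J/K

Energy balance: T_f = (m₁c₁T₁ + m₂c₂T₂)/(m₁c₁ + m₂c₂) = 467.6 K.
ΔS₁ = m₁c₁ ln(T_f/T₁) = 160.328 × ln(467.6/551) = -26.31 J/K.
ΔS₂ = m₂c₂ ln(T_f/T₂) = 90.584 × ln(467.6/320) = 34.36 J/K.
ΔS_total = -26.31 + 34.36 = 8.05 J/K.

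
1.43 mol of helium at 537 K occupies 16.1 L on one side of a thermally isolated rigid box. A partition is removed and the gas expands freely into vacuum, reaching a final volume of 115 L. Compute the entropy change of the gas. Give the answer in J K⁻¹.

ΔS_gas = 23.4 J/K

No heat is exchanged and no work is done, so the ideal-gas temperature stays constant.
Entropy is a state function; using a reversible isothermal path, ΔS_gas = nR ln(V₂/V₁) = 1.43 × 8.314 × ln(115/16.1) = 23.4 J/K.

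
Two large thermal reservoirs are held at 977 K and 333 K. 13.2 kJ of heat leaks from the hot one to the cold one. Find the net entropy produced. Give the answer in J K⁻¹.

ΔS_hot = −Q/T_H = −13200/977 = -13.51 J/K and ΔS_cold = +Q/T_C = 13200/333 = 39.64 J/K.
ΔS_total = -13.51 + 39.64 = 26.1 J/K, positive as the second law requires.

ΔS_total = 26.1 J/K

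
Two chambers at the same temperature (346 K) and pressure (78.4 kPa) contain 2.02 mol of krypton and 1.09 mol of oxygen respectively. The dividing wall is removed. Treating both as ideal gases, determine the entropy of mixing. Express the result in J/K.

ΔS_mix = 16.7 J/K

Mole fractions: x_A = 2.02/3.11 = 0.65, x_B = 0.35.
ΔS_mix = −R(n_A ln x_A + n_B ln x_B) = −8.314 × (2.02 ln 0.65 + 1.09 ln 0.35) = 16.7 J/K.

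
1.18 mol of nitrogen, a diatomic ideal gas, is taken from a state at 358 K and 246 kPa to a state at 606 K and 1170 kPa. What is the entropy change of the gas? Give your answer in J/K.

ΔS = nC_p ln(T₂/T₁) − nR ln(P₂/P₁), with C_p = 7R/2 = 29.1 J mol⁻¹ K⁻¹ for a diatomic ideal gas.
ΔS = 1.18 × [29.1 × ln(606/358) − 8.314 × ln(1170/246)] = 2.77 J/K.

ΔS = 2.77 J/K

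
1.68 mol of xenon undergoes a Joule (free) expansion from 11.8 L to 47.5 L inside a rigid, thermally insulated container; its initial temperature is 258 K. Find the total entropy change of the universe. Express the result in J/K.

No heat is exchanged and no work is done, so the ideal-gas temperature stays constant.
Entropy is a state function; using a reversible isothermal path, ΔS_gas = nR ln(V₂/V₁) = 1.68 × 8.314 × ln(47.5/11.8) = 19.5 J/K.
The insulated surroundings exchange no heat, so ΔS_surr = 0 and ΔS_universe = ΔS_gas.

ΔS_universe = 19.5 J/K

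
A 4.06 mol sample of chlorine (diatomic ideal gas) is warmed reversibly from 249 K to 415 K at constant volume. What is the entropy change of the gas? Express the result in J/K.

ΔS = 43.1 J/K

At constant volume, ΔS = nC_V ln(T₂/T₁) with C_V = 5R/2 = 20.79 J mol⁻¹ K⁻¹.
ΔS = 4.06 × 20.79 × ln(415/249) = 43.1 J/K.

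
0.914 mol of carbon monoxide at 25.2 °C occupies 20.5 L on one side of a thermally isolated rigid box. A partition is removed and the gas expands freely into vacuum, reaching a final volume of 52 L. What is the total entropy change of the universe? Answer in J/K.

ΔS_universe = 7.07 J/K

For an ideal gas in free expansion Q = 0 and W = 0, so T is unchanged.
Entropy is a state function; using a reversible isothermal path, ΔS_gas = nR ln(V₂/V₁) = 0.914 × 8.314 × ln(52/20.5) = 7.07 J/K.
The insulated surroundings exchange no heat, so ΔS_surr = 0 and ΔS_universe = ΔS_gas.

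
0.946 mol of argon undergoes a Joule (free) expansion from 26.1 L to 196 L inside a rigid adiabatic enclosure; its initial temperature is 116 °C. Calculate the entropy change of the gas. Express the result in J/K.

ΔS_gas = 15.9 J/K

For an ideal gas in free expansion Q = 0 and W = 0, so T is unchanged.
Entropy is a state function; using a reversible isothermal path, ΔS_gas = nR ln(V₂/V₁) = 0.946 × 8.314 × ln(196/26.1) = 15.9 J/K.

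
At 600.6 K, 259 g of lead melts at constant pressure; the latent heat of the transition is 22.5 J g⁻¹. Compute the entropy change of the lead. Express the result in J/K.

ΔS = 9.7 J/K

Heat absorbed by the substance: Q = mL = 259 × 22.5 = 5827.5 J.
At constant T, ΔS = Q_rev/T = 5827.5 / 600.6 = 9.7 J/K.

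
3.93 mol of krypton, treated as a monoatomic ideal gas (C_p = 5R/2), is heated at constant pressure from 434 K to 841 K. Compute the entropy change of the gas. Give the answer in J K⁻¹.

At constant pressure, ΔS = nC_p ln(T₂/T₁) with C_p = 5R/2 = 20.79 J mol⁻¹ K⁻¹.
ΔS = 3.93 × 20.79 × ln(841/434) = 54 J/K.

ΔS = 54 J/K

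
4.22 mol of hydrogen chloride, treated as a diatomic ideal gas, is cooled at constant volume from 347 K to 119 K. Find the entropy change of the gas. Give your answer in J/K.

ΔS = -93.9 J/K

At constant volume, ΔS = nC_V ln(T₂/T₁) with C_V = 5R/2 = 20.79 J mol⁻¹ K⁻¹.
ΔS = 4.22 × 20.79 × ln(119/347) = -93.9 J/K.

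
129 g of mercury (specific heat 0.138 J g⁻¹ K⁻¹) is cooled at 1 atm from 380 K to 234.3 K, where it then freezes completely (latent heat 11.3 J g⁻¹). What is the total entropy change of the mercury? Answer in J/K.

ΔS = -14.8 J/K

Cooling step: ΔS₁ = m c ln(T_tr/T_i) = 129 × 0.138 × ln(234.3/380) = -8.608 J/K.
Phase change: ΔS₂ = −mL/T_tr = −129 × 11.3 / 234.3 = -6.222 J/K.
ΔS_total = (-8.608) + (-6.222) = -14.8 J/K.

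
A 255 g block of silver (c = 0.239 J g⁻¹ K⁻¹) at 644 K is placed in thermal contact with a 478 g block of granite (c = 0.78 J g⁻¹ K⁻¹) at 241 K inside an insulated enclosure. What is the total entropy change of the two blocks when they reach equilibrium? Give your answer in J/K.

ΔS_total = 31.6 J/K

Energy balance: T_f = (m₁c₁T₁ + m₂c₂T₂)/(m₁c₁ + m₂c₂) = 297.62 K.
ΔS₁ = m₁c₁ ln(T_f/T₁) = 60.945 × ln(297.62/644) = -47.04 J/K.
ΔS₂ = m₂c₂ ln(T_f/T₂) = 372.84 × ln(297.62/241) = 78.68 J/K.
ΔS_total = -47.04 + 78.68 = 31.6 J/K.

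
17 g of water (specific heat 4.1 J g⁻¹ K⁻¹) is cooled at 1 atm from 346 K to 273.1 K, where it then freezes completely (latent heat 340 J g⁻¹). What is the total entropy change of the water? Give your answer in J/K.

ΔS = -37.7 J/K

Cooling step: ΔS₁ = m c ln(T_tr/T_i) = 17 × 4.1 × ln(273.1/346) = -16.491 J/K.
Phase change: ΔS₂ = −mL/T_tr = −17 × 340 / 273.1 = -21.164 J/K.
ΔS_total = (-16.491) + (-21.164) = -37.7 J/K.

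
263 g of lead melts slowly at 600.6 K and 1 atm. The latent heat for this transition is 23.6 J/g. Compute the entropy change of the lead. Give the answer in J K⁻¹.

Heat absorbed by the substance: Q = mL = 263 × 23.6 = 6206.8 J.
At constant T, ΔS = Q_rev/T = 6206.8 / 600.6 = 10.3 J/K.

ΔS = 10.3 J/K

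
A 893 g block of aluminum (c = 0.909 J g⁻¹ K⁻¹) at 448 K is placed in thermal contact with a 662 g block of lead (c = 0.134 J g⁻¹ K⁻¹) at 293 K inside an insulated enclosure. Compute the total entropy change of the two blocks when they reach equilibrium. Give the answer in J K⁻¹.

ΔS_total = 6.44 J/K

Energy balance: T_f = (m₁c₁T₁ + m₂c₂T₂)/(m₁c₁ + m₂c₂) = 432.73 K.
ΔS₁ = m₁c₁ ln(T_f/T₁) = 811.737 × ln(432.73/448) = -28.15 J/K.
ΔS₂ = m₂c₂ ln(T_f/T₂) = 88.708 × ln(432.73/293) = 34.59 J/K.
ΔS_total = -28.15 + 34.59 = 6.44 J/K.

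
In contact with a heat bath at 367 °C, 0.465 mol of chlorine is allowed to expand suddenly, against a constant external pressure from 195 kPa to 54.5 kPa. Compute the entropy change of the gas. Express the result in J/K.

ΔS_gas = 4.93 J/K

Entropy is a state function, so ΔS_gas depends only on the end states.
For an isothermal ideal gas ΔS_gas = nR ln(P₁/P₂) = 0.465 × 8.314 × ln(195/54.5) = 4.93 J/K.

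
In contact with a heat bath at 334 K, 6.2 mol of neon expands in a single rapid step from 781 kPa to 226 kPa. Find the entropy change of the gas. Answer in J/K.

ΔS_gas = 63.9 J/K

Entropy is a state function, so ΔS_gas depends only on the end states.
For an isothermal ideal gas ΔS_gas = nR ln(P₁/P₂) = 6.2 × 8.314 × ln(781/226) = 63.9 J/K.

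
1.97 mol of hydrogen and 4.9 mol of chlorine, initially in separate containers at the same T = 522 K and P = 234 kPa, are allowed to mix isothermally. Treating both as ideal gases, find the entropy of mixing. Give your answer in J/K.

ΔS_mix = 34.2 J/K

Mole fractions: x_A = 1.97/6.87 = 0.287, x_B = 0.713.
ΔS_mix = −R(n_A ln x_A + n_B ln x_B) = −8.314 × (1.97 ln 0.287 + 4.9 ln 0.713) = 34.2 J/K.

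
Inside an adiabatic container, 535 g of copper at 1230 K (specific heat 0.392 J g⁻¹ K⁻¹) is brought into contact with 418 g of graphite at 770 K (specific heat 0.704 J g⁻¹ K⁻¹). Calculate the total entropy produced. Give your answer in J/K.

Energy balance: T_f = (m₁c₁T₁ + m₂c₂T₂)/(m₁c₁ + m₂c₂) = 961.41 K.
ΔS₁ = m₁c₁ ln(T_f/T₁) = 209.72 × ln(961.41/1230) = -51.67 J/K.
ΔS₂ = m₂c₂ ln(T_f/T₂) = 294.272 × ln(961.41/770) = 65.33 J/K.
ΔS_total = -51.67 + 65.33 = 13.7 J/K.

ΔS_total = 13.7 J/K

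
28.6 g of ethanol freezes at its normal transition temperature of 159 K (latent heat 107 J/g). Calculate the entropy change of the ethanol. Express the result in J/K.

Heat released by the substance: Q = −mL = −28.6 × 107 = −3060.2 J.
At constant T, ΔS = Q_rev/T = −3060.2 / 159 = -19.2 J/K.

ΔS = -19.2 J/K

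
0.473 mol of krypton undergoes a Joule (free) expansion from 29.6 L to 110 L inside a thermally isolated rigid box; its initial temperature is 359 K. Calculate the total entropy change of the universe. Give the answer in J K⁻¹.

No heat is exchanged and no work is done, so the ideal-gas temperature stays constant.
Entropy is a state function; using a reversible isothermal path, ΔS_gas = nR ln(V₂/V₁) = 0.473 × 8.314 × ln(110/29.6) = 5.16 J/K.
The insulated surroundings exchange no heat, so ΔS_surr = 0 and ΔS_universe = ΔS_gas.

ΔS_universe = 5.16 J/K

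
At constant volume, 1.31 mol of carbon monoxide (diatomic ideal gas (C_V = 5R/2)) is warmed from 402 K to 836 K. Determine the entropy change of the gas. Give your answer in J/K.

ΔS = 19.9 J/K

At constant volume, ΔS = nC_V ln(T₂/T₁) with C_V = 5R/2 = 20.79 J mol⁻¹ K⁻¹.
ΔS = 1.31 × 20.79 × ln(836/402) = 19.9 J/K.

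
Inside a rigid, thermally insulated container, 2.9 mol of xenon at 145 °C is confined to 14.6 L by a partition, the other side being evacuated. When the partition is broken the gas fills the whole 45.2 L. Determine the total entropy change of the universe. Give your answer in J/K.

ΔS_universe = 27.2 J/K

For an ideal gas in free expansion Q = 0 and W = 0, so T is unchanged.
Entropy is a state function; using a reversible isothermal path, ΔS_gas = nR ln(V₂/V₁) = 2.9 × 8.314 × ln(45.2/14.6) = 27.2 J/K.
The insulated surroundings exchange no heat, so ΔS_surr = 0 and ΔS_universe = ΔS_gas.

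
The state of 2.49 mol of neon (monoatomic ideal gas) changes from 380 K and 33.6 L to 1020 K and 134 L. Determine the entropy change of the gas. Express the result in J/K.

Entropy is a state function: ΔS = nC_V ln(T₂/T₁) + nR ln(V₂/V₁), with C_V = 3R/2 = 12.47 J mol⁻¹ K⁻¹ for a monoatomic ideal gas.
ΔS = 2.49 × [12.47 × ln(1020/380) + 8.314 × ln(134/33.6)] = 59.3 J/K.

ΔS = 59.3 J/K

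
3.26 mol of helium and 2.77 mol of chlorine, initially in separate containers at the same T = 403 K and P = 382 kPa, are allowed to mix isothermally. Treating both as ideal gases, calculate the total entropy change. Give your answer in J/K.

ΔS_mix = 34.6 J/K

Mole fractions: x_A = 3.26/6.03 = 0.541, x_B = 0.459.
ΔS_mix = −R(n_A ln x_A + n_B ln x_B) = −8.314 × (3.26 ln 0.541 + 2.77 ln 0.459) = 34.6 J/K.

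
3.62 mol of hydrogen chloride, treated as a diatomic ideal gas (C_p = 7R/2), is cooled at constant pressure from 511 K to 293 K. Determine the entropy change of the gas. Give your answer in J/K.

At constant pressure, ΔS = nC_p ln(T₂/T₁) with C_p = 7R/2 = 29.1 J mol⁻¹ K⁻¹.
ΔS = 3.62 × 29.1 × ln(293/511) = -58.6 J/K.

ΔS = -58.6 J/K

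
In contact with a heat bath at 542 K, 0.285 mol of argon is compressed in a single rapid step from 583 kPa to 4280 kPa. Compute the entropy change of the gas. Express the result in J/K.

ΔS_gas = -4.72 J/K

Entropy is a state function, so ΔS_gas depends only on the end states.
For an isothermal ideal gas ΔS_gas = nR ln(P₁/P₂) = 0.285 × 8.314 × ln(583/4280) = -4.72 J/K.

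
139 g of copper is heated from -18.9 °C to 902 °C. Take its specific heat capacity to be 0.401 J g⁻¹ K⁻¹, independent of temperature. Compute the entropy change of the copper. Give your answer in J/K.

In kelvin: T₁ = 254.25 K, T₂ = 1175.15 K. ΔS = ∫dQ_rev/T = m c ln(T₂/T₁) = 139 × 0.401 × ln(1175.15/254.25) = 85.3 J/K.

ΔS = 85.3 J/K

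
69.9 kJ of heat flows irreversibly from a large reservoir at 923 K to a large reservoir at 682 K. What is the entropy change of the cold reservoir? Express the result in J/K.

ΔS_cold = 102 J/K

The cold reservoir gains heat Q, so ΔS_cold = +Q/T_C = 69900/682 = 102 J/K.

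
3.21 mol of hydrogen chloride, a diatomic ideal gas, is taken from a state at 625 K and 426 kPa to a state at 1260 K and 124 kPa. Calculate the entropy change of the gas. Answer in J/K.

ΔS = 98.4 J/K

ΔS = nC_p ln(T₂/T₁) − nR ln(P₂/P₁), with C_p = 7R/2 = 29.1 J mol⁻¹ K⁻¹ for a diatomic ideal gas.
ΔS = 3.21 × [29.1 × ln(1260/625) − 8.314 × ln(124/426)] = 98.4 J/K.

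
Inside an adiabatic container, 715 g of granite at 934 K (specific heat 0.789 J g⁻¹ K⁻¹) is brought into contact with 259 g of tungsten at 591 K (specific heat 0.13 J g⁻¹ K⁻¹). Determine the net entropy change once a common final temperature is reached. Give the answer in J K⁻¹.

ΔS_total = 2.91 J/K

Energy balance: T_f = (m₁c₁T₁ + m₂c₂T₂)/(m₁c₁ + m₂c₂) = 914.68 K.
ΔS₁ = m₁c₁ ln(T_f/T₁) = 564.135 × ln(914.68/934) = -11.791 J/K.
ΔS₂ = m₂c₂ ln(T_f/T₂) = 33.67 × ln(914.68/591) = 14.706 J/K.
ΔS_total = -11.791 + 14.706 = 2.91 J/K.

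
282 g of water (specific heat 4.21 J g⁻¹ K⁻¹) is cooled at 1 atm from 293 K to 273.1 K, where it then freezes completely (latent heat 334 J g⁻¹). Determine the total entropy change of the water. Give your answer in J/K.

ΔS = -428 J/K

Cooling step: ΔS₁ = m c ln(T_tr/T_i) = 282 × 4.21 × ln(273.1/293) = -83.5 J/K.
Phase change: ΔS₂ = −mL/T_tr = −282 × 334 / 273.1 = -344.9 J/K.
ΔS_total = (-83.5) + (-344.9) = -428 J/K.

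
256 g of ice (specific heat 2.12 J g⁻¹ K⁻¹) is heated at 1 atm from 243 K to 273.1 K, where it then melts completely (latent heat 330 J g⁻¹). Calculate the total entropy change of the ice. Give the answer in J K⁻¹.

Warming step: ΔS₁ = m c ln(T_tr/T_i) = 256 × 2.12 × ln(273.1/243) = 63.38 J/K.
Phase change: ΔS₂ = +mL/T_tr = 256 × 330 / 273.1 = 309.3 J/K.
ΔS_total = (63.38) + (309.3) = 373 J/K.

ΔS = 373 J/K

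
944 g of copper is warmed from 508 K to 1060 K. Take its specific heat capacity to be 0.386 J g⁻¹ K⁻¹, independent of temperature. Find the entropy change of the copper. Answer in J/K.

ΔS = 268 J/K

ΔS = ∫dQ_rev/T = m c ln(T₂/T₁) = 944 × 0.386 × ln(1060/508) = 268 J/K.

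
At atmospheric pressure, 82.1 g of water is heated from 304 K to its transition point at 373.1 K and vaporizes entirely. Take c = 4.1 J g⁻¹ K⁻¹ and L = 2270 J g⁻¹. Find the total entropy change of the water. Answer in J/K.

ΔS = 568 J/K

Warming step: ΔS₁ = m c ln(T_tr/T_i) = 82.1 × 4.1 × ln(373.1/304) = 68.94 J/K.
Phase change: ΔS₂ = +mL/T_tr = 82.1 × 2270 / 373.1 = 499.5 J/K.
ΔS_total = (68.94) + (499.5) = 568 J/K.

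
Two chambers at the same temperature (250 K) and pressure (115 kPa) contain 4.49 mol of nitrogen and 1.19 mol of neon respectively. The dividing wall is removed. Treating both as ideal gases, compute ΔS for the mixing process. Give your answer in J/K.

ΔS_mix = 24.2 J/K

Mole fractions: x_A = 4.49/5.68 = 0.79, x_B = 0.21.
ΔS_mix = −R(n_A ln x_A + n_B ln x_B) = −8.314 × (4.49 ln 0.79 + 1.19 ln 0.21) = 24.2 J/K.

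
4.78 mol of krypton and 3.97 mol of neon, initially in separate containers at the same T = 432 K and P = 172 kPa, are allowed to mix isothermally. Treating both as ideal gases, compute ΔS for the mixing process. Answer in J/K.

ΔS_mix = 50.1 J/K

Mole fractions: x_A = 4.78/8.75 = 0.546, x_B = 0.454.
ΔS_mix = −R(n_A ln x_A + n_B ln x_B) = −8.314 × (4.78 ln 0.546 + 3.97 ln 0.454) = 50.1 J/K.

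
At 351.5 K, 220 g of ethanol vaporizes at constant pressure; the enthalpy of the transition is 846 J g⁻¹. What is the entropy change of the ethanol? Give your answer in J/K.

Heat absorbed by the substance: Q = mL = 220 × 846 = 186120 J.
At constant T, ΔS = Q_rev/T = 186120 / 351.5 = 530 J/K.

ΔS = 530 J/K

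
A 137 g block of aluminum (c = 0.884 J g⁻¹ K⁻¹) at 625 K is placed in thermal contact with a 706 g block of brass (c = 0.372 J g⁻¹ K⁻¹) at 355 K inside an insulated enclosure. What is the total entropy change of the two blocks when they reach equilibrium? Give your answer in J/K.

ΔS_total = 14.1 J/K

Energy balance: T_f = (m₁c₁T₁ + m₂c₂T₂)/(m₁c₁ + m₂c₂) = 440.21 K.
ΔS₁ = m₁c₁ ln(T_f/T₁) = 121.108 × ln(440.21/625) = -42.448 J/K.
ΔS₂ = m₂c₂ ln(T_f/T₂) = 262.632 × ln(440.21/355) = 56.502 J/K.
ΔS_total = -42.448 + 56.502 = 14.1 J/K.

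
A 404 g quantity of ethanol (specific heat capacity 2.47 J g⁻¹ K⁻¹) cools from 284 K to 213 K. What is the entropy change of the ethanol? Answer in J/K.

ΔS = ∫dQ_rev/T = m c ln(T₂/T₁) = 404 × 2.47 × ln(213/284) = -287 J/K.

ΔS = -287 J/K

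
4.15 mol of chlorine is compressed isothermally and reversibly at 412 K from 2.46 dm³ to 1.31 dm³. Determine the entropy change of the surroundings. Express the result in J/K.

ΔS_surr = 21.7 J/K

For an isothermal ideal gas ΔS_gas = nR ln(V₂/V₁) = 4.15 × 8.314 × ln(1.31/2.46) = -21.7 J/K.
The process is reversible, so ΔS_surr = −ΔS_gas = 21.7 J/K and ΔS_universe = 0.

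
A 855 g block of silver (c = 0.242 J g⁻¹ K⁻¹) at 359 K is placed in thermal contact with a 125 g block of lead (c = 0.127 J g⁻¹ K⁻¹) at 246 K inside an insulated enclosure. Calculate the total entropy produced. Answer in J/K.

Energy balance: T_f = (m₁c₁T₁ + m₂c₂T₂)/(m₁c₁ + m₂c₂) = 350.95 K.
ΔS₁ = m₁c₁ ln(T_f/T₁) = 206.91 × ln(350.95/359) = -4.6936 J/K.
ΔS₂ = m₂c₂ ln(T_f/T₂) = 15.875 × ln(350.95/246) = 5.6405 J/K.
ΔS_total = -4.6936 + 5.6405 = 0.947 J/K.

ΔS_total = 0.947 J/K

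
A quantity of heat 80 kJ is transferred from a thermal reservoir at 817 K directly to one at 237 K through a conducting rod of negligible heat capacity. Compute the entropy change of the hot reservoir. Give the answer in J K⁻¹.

The hot reservoir loses heat Q, so ΔS_hot = −Q/T_H = −80000/817 = -97.9 J/K.

ΔS_hot = -97.9 J/K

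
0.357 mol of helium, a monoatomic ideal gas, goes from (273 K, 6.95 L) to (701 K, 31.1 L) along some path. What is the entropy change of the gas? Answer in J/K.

Entropy is a state function: ΔS = nC_V ln(T₂/T₁) + nR ln(V₂/V₁), with C_V = 3R/2 = 12.47 J mol⁻¹ K⁻¹ for a monoatomic ideal gas.
ΔS = 0.357 × [12.47 × ln(701/273) + 8.314 × ln(31.1/6.95)] = 8.65 J/K.

ΔS = 8.65 J/K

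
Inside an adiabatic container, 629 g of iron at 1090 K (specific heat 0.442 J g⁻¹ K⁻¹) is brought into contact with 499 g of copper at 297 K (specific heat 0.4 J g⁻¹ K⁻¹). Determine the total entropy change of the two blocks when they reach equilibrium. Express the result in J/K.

ΔS_total = 86.4 J/K

Energy balance: T_f = (m₁c₁T₁ + m₂c₂T₂)/(m₁c₁ + m₂c₂) = 758.6 K.
ΔS₁ = m₁c₁ ln(T_f/T₁) = 278.018 × ln(758.6/1090) = -100.8 J/K.
ΔS₂ = m₂c₂ ln(T_f/T₂) = 199.6 × ln(758.6/297) = 187.2 J/K.
ΔS_total = -100.8 + 187.2 = 86.4 J/K.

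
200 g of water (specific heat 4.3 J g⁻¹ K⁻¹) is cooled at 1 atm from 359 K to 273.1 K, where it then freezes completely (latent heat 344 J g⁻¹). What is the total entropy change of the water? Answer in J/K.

ΔS = -487 J/K

Cooling step: ΔS₁ = m c ln(T_tr/T_i) = 200 × 4.3 × ln(273.1/359) = -235.2 J/K.
Phase change: ΔS₂ = −mL/T_tr = −200 × 344 / 273.1 = -251.9 J/K.
ΔS_total = (-235.2) + (-251.9) = -487 J/K.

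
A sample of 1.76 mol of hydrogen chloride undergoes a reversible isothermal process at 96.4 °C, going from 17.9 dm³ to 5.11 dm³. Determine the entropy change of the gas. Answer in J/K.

ΔS_gas = -18.3 J/K

For an isothermal ideal gas ΔS_gas = nR ln(V₂/V₁) = 1.76 × 8.314 × ln(5.11/17.9) = -18.3 J/K.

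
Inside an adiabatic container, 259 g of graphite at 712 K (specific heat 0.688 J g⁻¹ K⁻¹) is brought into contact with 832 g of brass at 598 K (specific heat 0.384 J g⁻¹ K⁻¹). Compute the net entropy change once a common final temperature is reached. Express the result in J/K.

ΔS_total = 1.77 J/K

Energy balance: T_f = (m₁c₁T₁ + m₂c₂T₂)/(m₁c₁ + m₂c₂) = 638.82 K.
ΔS₁ = m₁c₁ ln(T_f/T₁) = 178.192 × ln(638.82/712) = -19.33 J/K.
ΔS₂ = m₂c₂ ln(T_f/T₂) = 319.488 × ln(638.82/598) = 21.1 J/K.
ΔS_total = -19.33 + 21.1 = 1.77 J/K.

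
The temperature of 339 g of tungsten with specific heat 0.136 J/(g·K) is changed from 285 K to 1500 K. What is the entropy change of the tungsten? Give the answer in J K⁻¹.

ΔS = ∫dQ_rev/T = m c ln(T₂/T₁) = 339 × 0.136 × ln(1500/285) = 76.6 J/K.

ΔS = 76.6 J/K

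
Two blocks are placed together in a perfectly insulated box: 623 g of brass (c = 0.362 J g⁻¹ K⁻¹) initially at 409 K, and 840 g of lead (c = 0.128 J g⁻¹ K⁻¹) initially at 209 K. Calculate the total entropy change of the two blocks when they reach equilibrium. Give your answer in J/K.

Energy balance: T_f = (m₁c₁T₁ + m₂c₂T₂)/(m₁c₁ + m₂c₂) = 344.43 K.
ΔS₁ = m₁c₁ ln(T_f/T₁) = 225.526 × ln(344.43/409) = -38.75 J/K.
ΔS₂ = m₂c₂ ln(T_f/T₂) = 107.52 × ln(344.43/209) = 53.71 J/K.
ΔS_total = -38.75 + 53.71 = 15 J/K.

ΔS_total = 15 J/K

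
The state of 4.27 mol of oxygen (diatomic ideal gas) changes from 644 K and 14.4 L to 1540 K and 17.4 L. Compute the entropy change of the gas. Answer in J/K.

ΔS = 84.1 J/K

Entropy is a state function: ΔS = nC_V ln(T₂/T₁) + nR ln(V₂/V₁), with C_V = 5R/2 = 20.79 J mol⁻¹ K⁻¹ for a diatomic ideal gas.
ΔS = 4.27 × [20.79 × ln(1540/644) + 8.314 × ln(17.4/14.4)] = 84.1 J/K.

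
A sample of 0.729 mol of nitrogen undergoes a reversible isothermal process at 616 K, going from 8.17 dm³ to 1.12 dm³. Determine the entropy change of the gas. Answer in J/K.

ΔS_gas = -12 J/K

For an isothermal ideal gas ΔS_gas = nR ln(V₂/V₁) = 0.729 × 8.314 × ln(1.12/8.17) = -12 J/K.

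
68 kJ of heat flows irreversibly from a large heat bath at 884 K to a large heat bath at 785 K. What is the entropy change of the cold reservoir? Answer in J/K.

ΔS_cold = 86.6 J/K

The cold reservoir gains heat Q, so ΔS_cold = +Q/T_C = 68000/785 = 86.6 J/K.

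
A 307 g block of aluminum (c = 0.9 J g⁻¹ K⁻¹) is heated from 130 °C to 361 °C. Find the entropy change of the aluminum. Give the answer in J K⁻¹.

In kelvin: T₁ = 403.15 K, T₂ = 634.15 K. ΔS = ∫dQ_rev/T = m c ln(T₂/T₁) = 307 × 0.9 × ln(634.15/403.15) = 125 J/K.

ΔS = 125 J/K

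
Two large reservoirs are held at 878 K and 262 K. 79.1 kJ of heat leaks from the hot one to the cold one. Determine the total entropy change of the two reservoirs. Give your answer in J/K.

ΔS_hot = −Q/T_H = −79100/878 = -90.09 J/K and ΔS_cold = +Q/T_C = 79100/262 = 301.9 J/K.
ΔS_total = -90.09 + 301.9 = 212 J/K, positive as the second law requires.

ΔS_total = 212 J/K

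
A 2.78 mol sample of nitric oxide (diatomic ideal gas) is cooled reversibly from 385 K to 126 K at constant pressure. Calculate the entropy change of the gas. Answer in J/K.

ΔS = -90.4 J/K

At constant pressure, ΔS = nC_p ln(T₂/T₁) with C_p = 7R/2 = 29.1 J mol⁻¹ K⁻¹.
ΔS = 2.78 × 29.1 × ln(126/385) = -90.4 J/K.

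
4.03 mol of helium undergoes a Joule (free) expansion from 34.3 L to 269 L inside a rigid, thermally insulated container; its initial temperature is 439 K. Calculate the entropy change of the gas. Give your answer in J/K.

For an ideal gas in free expansion Q = 0 and W = 0, so T is unchanged.
Entropy is a state function; using a reversible isothermal path, ΔS_gas = nR ln(V₂/V₁) = 4.03 × 8.314 × ln(269/34.3) = 69 J/K.

ΔS_gas = 69 J/K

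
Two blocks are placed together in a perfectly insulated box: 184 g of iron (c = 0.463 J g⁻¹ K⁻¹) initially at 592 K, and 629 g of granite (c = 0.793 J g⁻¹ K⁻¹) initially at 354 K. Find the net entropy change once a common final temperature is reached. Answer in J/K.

Energy balance: T_f = (m₁c₁T₁ + m₂c₂T₂)/(m₁c₁ + m₂c₂) = 388.72 K.
ΔS₁ = m₁c₁ ln(T_f/T₁) = 85.192 × ln(388.72/592) = -35.84 J/K.
ΔS₂ = m₂c₂ ln(T_f/T₂) = 498.797 × ln(388.72/354) = 46.67 J/K.
ΔS_total = -35.84 + 46.67 = 10.8 J/K.

ΔS_total = 10.8 J/K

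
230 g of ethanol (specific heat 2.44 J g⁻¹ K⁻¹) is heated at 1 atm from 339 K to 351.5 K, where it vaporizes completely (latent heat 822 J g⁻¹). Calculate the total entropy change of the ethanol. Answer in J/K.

ΔS = 558 J/K

Warming step: ΔS₁ = m c ln(T_tr/T_i) = 230 × 2.44 × ln(351.5/339) = 20.32 J/K.
Phase change: ΔS₂ = +mL/T_tr = 230 × 822 / 351.5 = 537.9 J/K.
ΔS_total = (20.32) + (537.9) = 558 J/K.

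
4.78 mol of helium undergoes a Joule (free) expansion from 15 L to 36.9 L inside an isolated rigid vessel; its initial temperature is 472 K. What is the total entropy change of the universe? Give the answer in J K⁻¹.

ΔS_universe = 35.8 J/K

No heat is exchanged and no work is done, so the ideal-gas temperature stays constant.
Entropy is a state function; using a reversible isothermal path, ΔS_gas = nR ln(V₂/V₁) = 4.78 × 8.314 × ln(36.9/15) = 35.8 J/K.
The insulated surroundings exchange no heat, so ΔS_surr = 0 and ΔS_universe = ΔS_gas.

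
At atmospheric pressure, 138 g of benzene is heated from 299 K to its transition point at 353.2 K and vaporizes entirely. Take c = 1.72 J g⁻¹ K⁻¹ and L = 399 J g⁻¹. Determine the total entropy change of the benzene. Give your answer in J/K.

ΔS = 195 J/K

Warming step: ΔS₁ = m c ln(T_tr/T_i) = 138 × 1.72 × ln(353.2/299) = 39.54 J/K.
Phase change: ΔS₂ = +mL/T_tr = 138 × 399 / 353.2 = 155.9 J/K.
ΔS_total = (39.54) + (155.9) = 195 J/K.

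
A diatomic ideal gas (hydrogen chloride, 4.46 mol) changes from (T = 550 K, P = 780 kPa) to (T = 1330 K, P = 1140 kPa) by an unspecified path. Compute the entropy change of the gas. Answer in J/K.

ΔS = nC_p ln(T₂/T₁) − nR ln(P₂/P₁), with C_p = 7R/2 = 29.1 J mol⁻¹ K⁻¹ for a diatomic ideal gas.
ΔS = 4.46 × [29.1 × ln(1330/550) − 8.314 × ln(1140/780)] = 101 J/K.

ΔS = 101 J/K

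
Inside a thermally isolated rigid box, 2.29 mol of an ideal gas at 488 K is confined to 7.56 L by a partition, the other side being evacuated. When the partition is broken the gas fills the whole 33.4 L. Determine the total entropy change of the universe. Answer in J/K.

ΔS_universe = 28.3 J/K

No heat is exchanged and no work is done, so the ideal-gas temperature stays constant.
Entropy is a state function; using a reversible isothermal path, ΔS_gas = nR ln(V₂/V₁) = 2.29 × 8.314 × ln(33.4/7.56) = 28.3 J/K.
The insulated surroundings exchange no heat, so ΔS_surr = 0 and ΔS_universe = ΔS_gas.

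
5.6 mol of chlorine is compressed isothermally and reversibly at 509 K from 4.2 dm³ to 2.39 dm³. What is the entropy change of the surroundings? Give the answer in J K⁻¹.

For an isothermal ideal gas ΔS_gas = nR ln(V₂/V₁) = 5.6 × 8.314 × ln(2.39/4.2) = -26.2 J/K.
The process is reversible, so ΔS_surr = −ΔS_gas = 26.2 J/K and ΔS_universe = 0.

ΔS_surr = 26.2 J/K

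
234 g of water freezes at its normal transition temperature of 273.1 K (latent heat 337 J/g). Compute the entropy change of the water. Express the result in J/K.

ΔS = -289 J/K

Heat released by the substance: Q = −mL = −234 × 337 = −78858 J.
At constant T, ΔS = Q_rev/T = −78858 / 273.1 = -289 J/K.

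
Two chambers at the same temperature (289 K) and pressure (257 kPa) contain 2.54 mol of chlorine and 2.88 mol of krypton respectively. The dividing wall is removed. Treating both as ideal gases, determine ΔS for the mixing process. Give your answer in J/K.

ΔS_mix = 31.1 J/K

Mole fractions: x_A = 2.54/5.42 = 0.469, x_B = 0.531.
ΔS_mix = −R(n_A ln x_A + n_B ln x_B) = −8.314 × (2.54 ln 0.469 + 2.88 ln 0.531) = 31.1 J/K.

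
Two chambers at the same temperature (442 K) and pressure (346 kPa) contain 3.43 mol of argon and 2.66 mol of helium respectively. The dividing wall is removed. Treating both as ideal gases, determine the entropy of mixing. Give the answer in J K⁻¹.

ΔS_mix = 34.7 J/K

Mole fractions: x_A = 3.43/6.09 = 0.563, x_B = 0.437.
ΔS_mix = −R(n_A ln x_A + n_B ln x_B) = −8.314 × (3.43 ln 0.563 + 2.66 ln 0.437) = 34.7 J/K.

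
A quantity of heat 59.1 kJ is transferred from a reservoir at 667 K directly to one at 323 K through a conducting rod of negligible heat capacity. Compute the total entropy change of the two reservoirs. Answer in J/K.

ΔS_hot = −Q/T_H = −59100/667 = -88.61 J/K and ΔS_cold = +Q/T_C = 59100/323 = 183 J/K.
ΔS_total = -88.61 + 183 = 94.4 J/K, positive as the second law requires.

ΔS_total = 94.4 J/K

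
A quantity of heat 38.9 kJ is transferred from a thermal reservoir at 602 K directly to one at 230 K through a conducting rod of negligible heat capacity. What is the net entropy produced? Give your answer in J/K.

ΔS_hot = −Q/T_H = −38900/602 = -64.618 J/K and ΔS_cold = +Q/T_C = 38900/230 = 169.13 J/K.
ΔS_total = -64.618 + 169.13 = 105 J/K, positive as the second law requires.

ΔS_total = 105 J/K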